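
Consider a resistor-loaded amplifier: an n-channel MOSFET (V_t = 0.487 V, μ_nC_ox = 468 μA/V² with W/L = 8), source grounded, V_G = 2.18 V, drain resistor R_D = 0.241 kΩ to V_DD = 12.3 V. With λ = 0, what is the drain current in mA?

I_D = 5.37 mA

V_GS = V_G = 2.18 V, so V_ov = 2.18 − 0.487 = 1.69 V.
k_n = μ_nC_ox · (W/L) = 3.744 mA/V².
Assume saturation: I_D = ½ k_n V_ov² = 0.5 × 3.744 × 1.69² = 5.37 mA, giving V_DS = V_DD − I_D R_D = 12.3 − 5.37 × 0.241 = 11 V.
V_DS = 11 V ≥ V_ov = 1.69 V, confirming saturation.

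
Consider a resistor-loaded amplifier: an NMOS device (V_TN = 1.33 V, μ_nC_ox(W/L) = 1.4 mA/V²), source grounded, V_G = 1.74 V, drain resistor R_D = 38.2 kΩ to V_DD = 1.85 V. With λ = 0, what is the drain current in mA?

V_GS = V_G = 1.74 V, so V_ov = 1.74 − 1.33 = 0.41 V.
Assume saturation: I_D = ½ k_n V_ov² = 0.5 × 1.4 × 0.41² = 0.118 mA, giving V_DS = V_DD − I_D R_D = 1.85 − 0.118 × 38.2 = -2.64 V.
But -2.64 V < V_ov = 0.41 V, so the device is actually in triode.
In triode I_D = k_n[V_ov V_DS − ½ V_DS²] and I_D = (V_DD − V_DS)/R_D. Equating: 26.7 V_DS² − 22.93 V_DS + 1.85 = 0, giving V_DS = 0.0902 V (the root below V_ov).
I_D = (1.85 − 0.0902) / 38.2 = 0.0461 mA.

I_D = 0.0461 mA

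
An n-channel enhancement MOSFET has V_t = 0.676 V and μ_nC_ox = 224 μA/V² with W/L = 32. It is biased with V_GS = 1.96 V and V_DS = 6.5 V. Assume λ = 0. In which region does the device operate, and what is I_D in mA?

k_n = μ_nC_ox · (W/L) = 7.168 mA/V².
V_ov = V_GS − V_t = 1.96 − 0.676 = 1.28 V.
Since V_DS = 6.5 V ≥ V_ov = 1.28 V, the device is in saturation.
I_D = ½ k_n V_ov² = 0.5 × 7.168 × 1.28² = 5.91 mA.

Saturation; I_D = 5.91 mA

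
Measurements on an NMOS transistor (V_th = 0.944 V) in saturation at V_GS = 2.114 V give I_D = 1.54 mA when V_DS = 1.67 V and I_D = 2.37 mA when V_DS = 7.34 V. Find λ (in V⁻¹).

λ = 0.113 V⁻¹

With V_GS fixed, I_D ∝ (1 + λ V_DS) in saturation, so I_D2/I_D1 = (1 + λ V_DS2)/(1 + λ V_DS1).
2.37/1.54 = 1.539 = (1 + 7.34 λ)/(1 + 1.67 λ).
Solving: λ (I_D1 V_DS2 − I_D2 V_DS1) = I_D2 − I_D1, so λ = (2.37 − 1.54) / (1.54 × 7.34 − 2.37 × 1.67) = 0.83 / 7.35 = 0.113 V⁻¹.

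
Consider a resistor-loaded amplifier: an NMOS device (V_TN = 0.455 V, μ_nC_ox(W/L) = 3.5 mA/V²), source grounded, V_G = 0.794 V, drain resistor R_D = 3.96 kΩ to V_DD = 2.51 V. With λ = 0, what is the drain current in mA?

V_GS = V_G = 0.794 V, so V_ov = 0.794 − 0.455 = 0.339 V.
Assume saturation: I_D = ½ k_n V_ov² = 0.5 × 3.5 × 0.339² = 0.201 mA, giving V_DS = V_DD − I_D R_D = 2.51 − 0.201 × 3.96 = 1.71 V.
V_DS = 1.71 V ≥ V_ov = 0.339 V, confirming saturation.

I_D = 0.201 mA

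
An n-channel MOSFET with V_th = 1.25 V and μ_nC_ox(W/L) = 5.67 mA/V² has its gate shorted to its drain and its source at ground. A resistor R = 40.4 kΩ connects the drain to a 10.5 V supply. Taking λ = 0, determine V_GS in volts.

V_GS = 1.53 V

With gate tied to drain, V_GS = V_DS ≥ V_GS − V_th, so the device is in saturation.
KCL at the drain: ½ k_n (V_GS − V_th)² = (V_DD − V_GS)/R.
Let x = V_GS − 1.25. Then 115 x² + x − 9.25 = 0, giving x = 0.28 V (positive root), so V_GS = 1.53 V.
I_D = (V_DD − V_GS)/R = (10.5 − 1.53) / 40.4 = 0.222 mA.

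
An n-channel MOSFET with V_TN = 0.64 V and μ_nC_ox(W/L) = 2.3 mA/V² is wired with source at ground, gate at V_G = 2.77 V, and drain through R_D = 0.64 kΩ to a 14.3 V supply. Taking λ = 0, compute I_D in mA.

V_GS = V_G = 2.77 V, so V_ov = 2.77 − 0.64 = 2.13 V.
Assume saturation: I_D = ½ k_n V_ov² = 0.5 × 2.3 × 2.13² = 5.22 mA, giving V_DS = V_DD − I_D R_D = 14.3 − 5.22 × 0.64 = 11 V.
V_DS = 11 V ≥ V_ov = 2.13 V, confirming saturation.

I_D = 5.22 mA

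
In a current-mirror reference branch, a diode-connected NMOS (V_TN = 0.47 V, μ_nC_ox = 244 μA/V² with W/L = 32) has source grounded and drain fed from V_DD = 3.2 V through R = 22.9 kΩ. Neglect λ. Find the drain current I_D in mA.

With gate tied to drain, V_GS = V_DS ≥ V_GS − V_TN, so the device is in saturation.
k_n = μ_nC_ox · (W/L) = 7.808 mA/V².
KCL at the drain: ½ k_n (V_GS − V_TN)² = (V_DD − V_GS)/R.
Let x = V_GS − 0.47. Then 89.4 x² + x − 2.73 = 0, giving x = 0.169 V (positive root), so V_GS = 0.639 V.
I_D = (V_DD − V_GS)/R = (3.2 − 0.639) / 22.9 = 0.112 mA.

I_D = 0.112 mA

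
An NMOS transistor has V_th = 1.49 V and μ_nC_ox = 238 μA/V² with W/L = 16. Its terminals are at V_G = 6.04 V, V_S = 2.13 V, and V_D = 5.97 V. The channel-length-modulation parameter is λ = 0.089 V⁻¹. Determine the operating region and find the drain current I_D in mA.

Saturation; I_D = 15.0 mA

V_GS = V_G − V_S = 6.04 − 2.13 = 3.91 V; V_DS = V_D − V_S = 5.97 − 2.13 = 3.84 V.
k_n = μ_nC_ox · (W/L) = 3.808 mA/V².
V_ov = V_GS − V_th = 3.91 − 1.49 = 2.42 V.
Since V_DS = 3.84 V ≥ V_ov = 2.42 V, the device is in saturation.
I_D = ½ k_n V_ov² (1 + λ V_DS) = 0.5 × 3.808 × 2.42² × (1 + 0.089 × 3.84) = 15 mA.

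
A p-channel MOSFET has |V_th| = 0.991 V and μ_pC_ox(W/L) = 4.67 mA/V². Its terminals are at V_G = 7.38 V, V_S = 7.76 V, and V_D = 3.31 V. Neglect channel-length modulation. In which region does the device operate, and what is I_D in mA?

V_SG = V_S − V_G = 7.76 − 7.38 = 0.38 V; V_SD = V_S − V_D = 7.76 − 3.31 = 4.45 V.
V_SG = 0.38 V < |V_th| = 0.991 V, so the transistor is in cutoff.

Cutoff; I_D = 0 mA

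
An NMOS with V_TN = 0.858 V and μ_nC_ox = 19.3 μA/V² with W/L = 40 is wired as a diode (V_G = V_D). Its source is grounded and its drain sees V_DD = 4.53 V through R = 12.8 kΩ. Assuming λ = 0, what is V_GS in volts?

With gate tied to drain, V_GS = V_DS ≥ V_GS − V_TN, so the device is in saturation.
k_n = μ_nC_ox · (W/L) = 0.772 mA/V².
KCL at the drain: ½ k_n (V_GS − V_TN)² = (V_DD − V_GS)/R.
Let x = V_GS − 0.858. Then 4.94 x² + x − 3.672 = 0, giving x = 0.767 V (positive root), so V_GS = 1.62 V.
I_D = (V_DD − V_GS)/R = (4.53 − 1.62) / 12.8 = 0.227 mA.

V_GS = 1.62 V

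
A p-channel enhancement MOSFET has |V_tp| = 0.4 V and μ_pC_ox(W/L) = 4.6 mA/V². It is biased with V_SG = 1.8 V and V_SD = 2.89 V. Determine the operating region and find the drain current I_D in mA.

V_ov = V_SG − |V_tp| = 1.8 − 0.4 = 1.4 V.
Since V_SD = 2.89 V ≥ V_ov = 1.4 V, the device is in saturation.
I_D = ½ k_p V_ov² = 0.5 × 4.6 × 1.4² = 4.51 mA.

Saturation; I_D = 4.51 mA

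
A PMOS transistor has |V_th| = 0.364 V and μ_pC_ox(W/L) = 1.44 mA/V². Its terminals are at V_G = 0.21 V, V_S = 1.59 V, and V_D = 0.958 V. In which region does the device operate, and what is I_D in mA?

V_SG = V_S − V_G = 1.59 − 0.21 = 1.38 V; V_SD = V_S − V_D = 1.59 − 0.958 = 0.632 V.
V_ov = V_SG − |V_th| = 1.38 − 0.364 = 1.02 V.
Since V_SD = 0.632 V < V_ov = 1.02 V, the device is in the triode region.
I_D = k_p [V_ov · V_SD − ½ V_SD²] = 1.44 × [1.02 × 0.632 − 0.5 × 0.632²] = 0.637 mA.

Triode; I_D = 0.637 mA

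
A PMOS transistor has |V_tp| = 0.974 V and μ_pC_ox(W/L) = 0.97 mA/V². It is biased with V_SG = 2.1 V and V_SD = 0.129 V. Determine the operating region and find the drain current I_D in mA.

Triode; I_D = 0.133 mA

V_ov = V_SG − |V_tp| = 2.1 − 0.974 = 1.13 V.
Since V_SD = 0.129 V < V_ov = 1.13 V, the device is in the triode region.
I_D = k_p [V_ov · V_SD − ½ V_SD²] = 0.97 × [1.13 × 0.129 − 0.5 × 0.129²] = 0.133 mA.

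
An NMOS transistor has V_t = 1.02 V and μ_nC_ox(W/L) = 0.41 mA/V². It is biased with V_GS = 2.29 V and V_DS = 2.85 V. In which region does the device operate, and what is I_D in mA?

Saturation; I_D = 0.331 mA

V_ov = V_GS − V_t = 2.29 − 1.02 = 1.27 V.
Since V_DS = 2.85 V ≥ V_ov = 1.27 V, the device is in saturation.
I_D = ½ k_n V_ov² = 0.5 × 0.41 × 1.27² = 0.331 mA.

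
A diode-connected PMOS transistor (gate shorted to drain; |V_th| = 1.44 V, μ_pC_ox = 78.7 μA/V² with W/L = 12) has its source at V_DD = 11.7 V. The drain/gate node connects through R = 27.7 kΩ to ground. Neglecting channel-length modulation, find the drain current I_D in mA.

I_D = 0.340 mA

With gate tied to drain, V_SG = V_SD ≥ V_SG − |V_th|, so the device is in saturation.
k_p = μ_pC_ox · (W/L) = 0.9444 mA/V².
KCL at the drain: ½ k_p (V_SG − |V_th|)² = (V_DD − V_SG)/R.
Let x = V_SG − 1.44. Then 13.1 x² + x − 10.26 = 0, giving x = 0.848 V (positive root), so V_SG = 2.29 V.
I_D = (V_DD − V_SG)/R = (11.7 − 2.29) / 27.7 = 0.34 mA.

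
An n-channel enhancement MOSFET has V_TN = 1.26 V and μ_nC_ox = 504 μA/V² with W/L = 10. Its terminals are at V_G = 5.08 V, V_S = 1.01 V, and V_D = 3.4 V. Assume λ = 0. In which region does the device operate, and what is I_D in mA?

V_GS = V_G − V_S = 5.08 − 1.01 = 4.07 V; V_DS = V_D − V_S = 3.4 − 1.01 = 2.39 V.
k_n = μ_nC_ox · (W/L) = 5.04 mA/V².
V_ov = V_GS − V_TN = 4.07 − 1.26 = 2.81 V.
Since V_DS = 2.39 V < V_ov = 2.81 V, the device is in the triode region.
I_D = k_n [V_ov · V_DS − ½ V_DS²] = 5.04 × [2.81 × 2.39 − 0.5 × 2.39²] = 19.5 mA.

Triode; I_D = 19.5 mA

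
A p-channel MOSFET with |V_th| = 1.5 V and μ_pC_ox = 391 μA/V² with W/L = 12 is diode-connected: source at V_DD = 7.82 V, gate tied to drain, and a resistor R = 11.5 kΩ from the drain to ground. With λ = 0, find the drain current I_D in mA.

With gate tied to drain, V_SG = V_SD ≥ V_SG − |V_th|, so the device is in saturation.
k_p = μ_pC_ox · (W/L) = 4.692 mA/V².
KCL at the drain: ½ k_p (V_SG − |V_th|)² = (V_DD − V_SG)/R.
Let x = V_SG − 1.5. Then 27 x² + x − 6.32 = 0, giving x = 0.466 V (positive root), so V_SG = 1.97 V.
I_D = (V_DD − V_SG)/R = (7.82 − 1.97) / 11.5 = 0.509 mA.

I_D = 0.509 mA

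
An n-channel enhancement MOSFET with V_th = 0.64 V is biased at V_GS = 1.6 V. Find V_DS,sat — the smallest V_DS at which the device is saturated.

V_DS,sat = 0.960 V

The boundary between triode and saturation is V_DS = V_GS − V_th = V_ov.
V_ov = 1.6 − 0.64 = 0.96 V.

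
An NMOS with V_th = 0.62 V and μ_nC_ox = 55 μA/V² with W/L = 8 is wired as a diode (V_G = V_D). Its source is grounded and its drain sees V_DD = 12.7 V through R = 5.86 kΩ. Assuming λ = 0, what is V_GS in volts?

With gate tied to drain, V_GS = V_DS ≥ V_GS − V_th, so the device is in saturation.
k_n = μ_nC_ox · (W/L) = 0.44 mA/V².
KCL at the drain: ½ k_n (V_GS − V_th)² = (V_DD − V_GS)/R.
Let x = V_GS − 0.62. Then 1.29 x² + x − 12.08 = 0, giving x = 2.7 V (positive root), so V_GS = 3.32 V.
I_D = (V_DD − V_GS)/R = (12.7 − 3.32) / 5.86 = 1.6 mA.

V_GS = 3.32 V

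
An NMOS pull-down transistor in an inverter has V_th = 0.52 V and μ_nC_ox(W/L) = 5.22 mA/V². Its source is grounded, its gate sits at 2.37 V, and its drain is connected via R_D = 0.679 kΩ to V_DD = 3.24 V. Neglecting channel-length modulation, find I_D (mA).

I_D = 4.06 mA

V_GS = V_G = 2.37 V, so V_ov = 2.37 − 0.52 = 1.85 V.
Assume saturation: I_D = ½ k_n V_ov² = 0.5 × 5.22 × 1.85² = 8.93 mA, giving V_DS = V_DD − I_D R_D = 3.24 − 8.93 × 0.679 = -2.83 V.
But -2.83 V < V_ov = 1.85 V, so the device is actually in triode.
In triode I_D = k_n[V_ov V_DS − ½ V_DS²] and I_D = (V_DD − V_DS)/R_D. Equating: 1.77 V_DS² − 7.557 V_DS + 3.24 = 0, giving V_DS = 0.484 V (the root below V_ov).
I_D = (3.24 − 0.484) / 0.679 = 4.06 mA.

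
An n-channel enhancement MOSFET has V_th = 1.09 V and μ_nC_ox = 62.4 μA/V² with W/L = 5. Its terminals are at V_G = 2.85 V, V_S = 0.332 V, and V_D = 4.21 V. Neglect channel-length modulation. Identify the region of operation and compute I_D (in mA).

Saturation; I_D = 0.318 mA

V_GS = V_G − V_S = 2.85 − 0.332 = 2.52 V; V_DS = V_D − V_S = 4.21 − 0.332 = 3.88 V.
k_n = μ_nC_ox · (W/L) = 0.312 mA/V².
V_ov = V_GS − V_th = 2.52 − 1.09 = 1.43 V.
Since V_DS = 3.88 V ≥ V_ov = 1.43 V, the device is in saturation.
I_D = ½ k_n V_ov² = 0.5 × 0.312 × 1.43² = 0.318 mA.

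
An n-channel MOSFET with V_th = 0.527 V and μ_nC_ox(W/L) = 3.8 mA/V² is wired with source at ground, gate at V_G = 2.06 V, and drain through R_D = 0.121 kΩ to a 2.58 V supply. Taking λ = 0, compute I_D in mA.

I_D = 4.47 mA

V_GS = V_G = 2.06 V, so V_ov = 2.06 − 0.527 = 1.53 V.
Assume saturation: I_D = ½ k_n V_ov² = 0.5 × 3.8 × 1.53² = 4.47 mA, giving V_DS = V_DD − I_D R_D = 2.58 − 4.47 × 0.121 = 2.04 V.
V_DS = 2.04 V ≥ V_ov = 1.53 V, confirming saturation.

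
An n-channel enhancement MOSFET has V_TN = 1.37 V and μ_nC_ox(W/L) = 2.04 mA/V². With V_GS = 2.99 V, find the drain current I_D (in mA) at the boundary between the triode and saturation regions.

At the boundary V_DS = V_ov = V_GS − V_TN = 2.99 − 1.37 = 1.62 V.
I_D = ½ k_n V_ov² = 0.5 × 2.04 × 1.62² = 2.68 mA.

I_D = 2.68 mA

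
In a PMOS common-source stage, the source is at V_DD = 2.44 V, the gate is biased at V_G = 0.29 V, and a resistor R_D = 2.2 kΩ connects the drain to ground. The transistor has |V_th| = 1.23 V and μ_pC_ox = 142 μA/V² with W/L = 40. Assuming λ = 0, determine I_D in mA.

I_D = 1.01 mA

V_SG = V_DD − V_G = 2.44 − 0.29 = 2.15 V, so V_ov = 2.15 − 1.23 = 0.92 V.
k_p = μ_pC_ox · (W/L) = 5.68 mA/V².
Assume saturation: I_D = ½ k_p V_ov² = 0.5 × 5.68 × 0.92² = 2.4 mA, giving V_SD = V_DD − I_D R_D = 2.44 − 2.4 × 2.2 = -2.85 V.
But -2.85 V < V_ov = 0.92 V, so the device is actually in triode.
In triode I_D = k_p[V_ov V_SD − ½ V_SD²] and I_D = (V_DD − V_SD)/R_D. Equating: 6.25 V_SD² − 12.5 V_SD + 2.44 = 0, giving V_SD = 0.219 V (the root below V_ov).
I_D = (2.44 − 0.219) / 2.2 = 1.01 mA.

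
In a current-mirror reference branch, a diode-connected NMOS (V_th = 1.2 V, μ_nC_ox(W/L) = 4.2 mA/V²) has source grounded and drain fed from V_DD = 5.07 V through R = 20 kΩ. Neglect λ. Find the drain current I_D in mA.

I_D = 0.179 mA

With gate tied to drain, V_GS = V_DS ≥ V_GS − V_th, so the device is in saturation.
KCL at the drain: ½ k_n (V_GS − V_th)² = (V_DD − V_GS)/R.
Let x = V_GS − 1.2. Then 42 x² + x − 3.87 = 0, giving x = 0.292 V (positive root), so V_GS = 1.49 V.
I_D = (V_DD − V_GS)/R = (5.07 − 1.49) / 20 = 0.179 mA.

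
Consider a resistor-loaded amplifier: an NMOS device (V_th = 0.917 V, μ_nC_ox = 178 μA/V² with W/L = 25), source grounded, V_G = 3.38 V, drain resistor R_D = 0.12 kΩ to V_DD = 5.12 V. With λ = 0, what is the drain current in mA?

V_GS = V_G = 3.38 V, so V_ov = 3.38 − 0.917 = 2.46 V.
k_n = μ_nC_ox · (W/L) = 4.45 mA/V².
Assume saturation: I_D = ½ k_n V_ov² = 0.5 × 4.45 × 2.46² = 13.5 mA, giving V_DS = V_DD − I_D R_D = 5.12 − 13.5 × 0.12 = 3.5 V.
V_DS = 3.5 V ≥ V_ov = 2.46 V, confirming saturation.

I_D = 13.5 mA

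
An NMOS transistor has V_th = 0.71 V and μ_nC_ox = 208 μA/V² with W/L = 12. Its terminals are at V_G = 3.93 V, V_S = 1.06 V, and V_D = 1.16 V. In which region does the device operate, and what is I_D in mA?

Triode; I_D = 0.527 mA

V_GS = V_G − V_S = 3.93 − 1.06 = 2.87 V; V_DS = V_D − V_S = 1.16 − 1.06 = 0.1 V.
k_n = μ_nC_ox · (W/L) = 2.496 mA/V².
V_ov = V_GS − V_th = 2.87 − 0.71 = 2.16 V.
Since V_DS = 0.1 V < V_ov = 2.16 V, the device is in the triode region.
I_D = k_n [V_ov · V_DS − ½ V_DS²] = 2.496 × [2.16 × 0.1 − 0.5 × 0.1²] = 0.527 mA.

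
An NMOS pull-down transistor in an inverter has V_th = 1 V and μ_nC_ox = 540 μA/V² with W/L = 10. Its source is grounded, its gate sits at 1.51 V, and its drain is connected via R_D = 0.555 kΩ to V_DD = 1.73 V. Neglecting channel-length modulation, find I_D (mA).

V_GS = V_G = 1.51 V, so V_ov = 1.51 − 1 = 0.51 V.
k_n = μ_nC_ox · (W/L) = 5.4 mA/V².
Assume saturation: I_D = ½ k_n V_ov² = 0.5 × 5.4 × 0.51² = 0.702 mA, giving V_DS = V_DD − I_D R_D = 1.73 − 0.702 × 0.555 = 1.34 V.
V_DS = 1.34 V ≥ V_ov = 0.51 V, confirming saturation.

I_D = 0.702 mA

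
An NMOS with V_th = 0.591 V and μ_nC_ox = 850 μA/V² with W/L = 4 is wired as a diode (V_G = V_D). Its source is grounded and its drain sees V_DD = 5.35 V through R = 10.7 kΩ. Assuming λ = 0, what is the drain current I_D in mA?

With gate tied to drain, V_GS = V_DS ≥ V_GS − V_th, so the device is in saturation.
k_n = μ_nC_ox · (W/L) = 3.4 mA/V².
KCL at the drain: ½ k_n (V_GS − V_th)² = (V_DD − V_GS)/R.
Let x = V_GS − 0.591. Then 18.2 x² + x − 4.759 = 0, giving x = 0.485 V (positive root), so V_GS = 1.08 V.
I_D = (V_DD − V_GS)/R = (5.35 − 1.08) / 10.7 = 0.399 mA.

I_D = 0.399 mA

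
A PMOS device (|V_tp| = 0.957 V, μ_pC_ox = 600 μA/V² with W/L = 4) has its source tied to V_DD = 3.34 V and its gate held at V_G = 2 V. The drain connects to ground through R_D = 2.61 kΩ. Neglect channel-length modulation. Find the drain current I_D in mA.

I_D = 0.176 mA

V_SG = V_DD − V_G = 3.34 − 2 = 1.34 V, so V_ov = 1.34 − 0.957 = 0.383 V.
k_p = μ_pC_ox · (W/L) = 2.4 mA/V².
Assume saturation: I_D = ½ k_p V_ov² = 0.5 × 2.4 × 0.383² = 0.176 mA, giving V_SD = V_DD − I_D R_D = 3.34 − 0.176 × 2.61 = 2.88 V.
V_SD = 2.88 V ≥ V_ov = 0.383 V, confirming saturation.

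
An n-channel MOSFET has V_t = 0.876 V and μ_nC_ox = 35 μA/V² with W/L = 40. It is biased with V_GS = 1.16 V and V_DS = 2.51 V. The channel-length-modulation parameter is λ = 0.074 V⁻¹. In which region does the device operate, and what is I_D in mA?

Saturation; I_D = 0.0669 mA

k_n = μ_nC_ox · (W/L) = 1.4 mA/V².
V_ov = V_GS − V_t = 1.16 − 0.876 = 0.284 V.
Since V_DS = 2.51 V ≥ V_ov = 0.284 V, the device is in saturation.
I_D = ½ k_n V_ov² (1 + λ V_DS) = 0.5 × 1.4 × 0.284² × (1 + 0.074 × 2.51) = 0.0669 mA.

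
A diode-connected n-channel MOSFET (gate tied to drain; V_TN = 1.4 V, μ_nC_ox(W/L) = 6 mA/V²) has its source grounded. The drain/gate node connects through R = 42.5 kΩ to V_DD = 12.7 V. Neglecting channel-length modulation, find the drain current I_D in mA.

With gate tied to drain, V_GS = V_DS ≥ V_GS − V_TN, so the device is in saturation.
KCL at the drain: ½ k_n (V_GS − V_TN)² = (V_DD − V_GS)/R.
Let x = V_GS − 1.4. Then 128 x² + x − 11.3 = 0, giving x = 0.294 V (positive root), so V_GS = 1.69 V.
I_D = (V_DD − V_GS)/R = (12.7 − 1.69) / 42.5 = 0.259 mA.

I_D = 0.259 mA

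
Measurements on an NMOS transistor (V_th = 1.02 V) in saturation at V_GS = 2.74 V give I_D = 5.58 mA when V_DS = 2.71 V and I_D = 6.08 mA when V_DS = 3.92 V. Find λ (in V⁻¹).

λ = 0.0926 V⁻¹

With V_GS fixed, I_D ∝ (1 + λ V_DS) in saturation, so I_D2/I_D1 = (1 + λ V_DS2)/(1 + λ V_DS1).
6.08/5.58 = 1.09 = (1 + 3.92 λ)/(1 + 2.71 λ).
Solving: λ (I_D1 V_DS2 − I_D2 V_DS1) = I_D2 − I_D1, so λ = (6.08 − 5.58) / (5.58 × 3.92 − 6.08 × 2.71) = 0.5 / 5.4 = 0.0926 V⁻¹.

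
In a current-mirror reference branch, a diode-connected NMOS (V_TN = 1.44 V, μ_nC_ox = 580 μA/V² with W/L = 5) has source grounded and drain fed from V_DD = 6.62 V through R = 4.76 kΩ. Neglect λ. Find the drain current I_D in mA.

With gate tied to drain, V_GS = V_DS ≥ V_GS − V_TN, so the device is in saturation.
k_n = μ_nC_ox · (W/L) = 2.9 mA/V².
KCL at the drain: ½ k_n (V_GS − V_TN)² = (V_DD − V_GS)/R.
Let x = V_GS − 1.44. Then 6.9 x² + x − 5.18 = 0, giving x = 0.797 V (positive root), so V_GS = 2.24 V.
I_D = (V_DD − V_GS)/R = (6.62 − 2.24) / 4.76 = 0.921 mA.

I_D = 0.921 mA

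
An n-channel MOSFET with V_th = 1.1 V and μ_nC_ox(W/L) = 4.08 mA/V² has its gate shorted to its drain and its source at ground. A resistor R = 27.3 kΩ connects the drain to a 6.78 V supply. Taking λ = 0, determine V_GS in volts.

V_GS = 1.41 V

With gate tied to drain, V_GS = V_DS ≥ V_GS − V_th, so the device is in saturation.
KCL at the drain: ½ k_n (V_GS − V_th)² = (V_DD − V_GS)/R.
Let x = V_GS − 1.1. Then 55.7 x² + x − 5.68 = 0, giving x = 0.311 V (positive root), so V_GS = 1.41 V.
I_D = (V_DD − V_GS)/R = (6.78 − 1.41) / 27.3 = 0.197 mA.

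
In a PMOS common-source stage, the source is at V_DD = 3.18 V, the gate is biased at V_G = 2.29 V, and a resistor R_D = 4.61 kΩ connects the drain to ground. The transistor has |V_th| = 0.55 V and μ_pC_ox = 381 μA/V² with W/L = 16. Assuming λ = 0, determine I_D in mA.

I_D = 0.352 mA

V_SG = V_DD − V_G = 3.18 − 2.29 = 0.89 V, so V_ov = 0.89 − 0.55 = 0.34 V.
k_p = μ_pC_ox · (W/L) = 6.096 mA/V².
Assume saturation: I_D = ½ k_p V_ov² = 0.5 × 6.096 × 0.34² = 0.352 mA, giving V_SD = V_DD − I_D R_D = 3.18 − 0.352 × 4.61 = 1.56 V.
V_SD = 1.56 V ≥ V_ov = 0.34 V, confirming saturation.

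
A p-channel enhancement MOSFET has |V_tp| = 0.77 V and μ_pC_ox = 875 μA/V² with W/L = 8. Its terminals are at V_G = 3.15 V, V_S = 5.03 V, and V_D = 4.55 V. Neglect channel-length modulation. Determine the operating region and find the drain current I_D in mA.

V_SG = V_S − V_G = 5.03 − 3.15 = 1.88 V; V_SD = V_S − V_D = 5.03 − 4.55 = 0.48 V.
k_p = μ_pC_ox · (W/L) = 7 mA/V².
V_ov = V_SG − |V_tp| = 1.88 − 0.77 = 1.11 V.
Since V_SD = 0.48 V < V_ov = 1.11 V, the device is in the triode region.
I_D = k_p [V_ov · V_SD − ½ V_SD²] = 7 × [1.11 × 0.48 − 0.5 × 0.48²] = 2.92 mA.

Triode; I_D = 2.92 mA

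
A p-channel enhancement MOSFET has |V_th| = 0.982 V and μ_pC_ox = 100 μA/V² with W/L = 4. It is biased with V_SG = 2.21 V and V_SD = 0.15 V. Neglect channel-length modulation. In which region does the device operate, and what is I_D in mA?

Triode; I_D = 0.0692 mA

k_p = μ_pC_ox · (W/L) = 0.4 mA/V².
V_ov = V_SG − |V_th| = 2.21 − 0.982 = 1.23 V.
Since V_SD = 0.15 V < V_ov = 1.23 V, the device is in the triode region.
I_D = k_p [V_ov · V_SD − ½ V_SD²] = 0.4 × [1.23 × 0.15 − 0.5 × 0.15²] = 0.0692 mA.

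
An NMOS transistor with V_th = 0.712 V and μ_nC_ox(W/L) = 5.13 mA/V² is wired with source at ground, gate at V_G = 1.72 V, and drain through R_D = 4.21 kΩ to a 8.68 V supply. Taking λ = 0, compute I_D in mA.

I_D = 1.94 mA

V_GS = V_G = 1.72 V, so V_ov = 1.72 − 0.712 = 1.01 V.
Assume saturation: I_D = ½ k_n V_ov² = 0.5 × 5.13 × 1.01² = 2.61 mA, giving V_DS = V_DD − I_D R_D = 8.68 − 2.61 × 4.21 = -2.29 V.
But -2.29 V < V_ov = 1.01 V, so the device is actually in triode.
In triode I_D = k_n[V_ov V_DS − ½ V_DS²] and I_D = (V_DD − V_DS)/R_D. Equating: 10.8 V_DS² − 22.77 V_DS + 8.68 = 0, giving V_DS = 0.5 V (the root below V_ov).
I_D = (8.68 − 0.5) / 4.21 = 1.94 mA.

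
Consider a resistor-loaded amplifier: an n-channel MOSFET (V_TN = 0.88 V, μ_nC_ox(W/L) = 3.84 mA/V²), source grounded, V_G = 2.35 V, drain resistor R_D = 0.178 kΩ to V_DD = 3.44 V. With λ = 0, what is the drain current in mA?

I_D = 4.15 mA

V_GS = V_G = 2.35 V, so V_ov = 2.35 − 0.88 = 1.47 V.
Assume saturation: I_D = ½ k_n V_ov² = 0.5 × 3.84 × 1.47² = 4.15 mA, giving V_DS = V_DD − I_D R_D = 3.44 − 4.15 × 0.178 = 2.7 V.
V_DS = 2.7 V ≥ V_ov = 1.47 V, confirming saturation.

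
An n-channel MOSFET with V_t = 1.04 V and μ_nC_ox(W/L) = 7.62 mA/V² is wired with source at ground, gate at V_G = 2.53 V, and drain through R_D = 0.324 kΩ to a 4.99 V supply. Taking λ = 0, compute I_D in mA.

I_D = 8.46 mA

V_GS = V_G = 2.53 V, so V_ov = 2.53 − 1.04 = 1.49 V.
Assume saturation: I_D = ½ k_n V_ov² = 0.5 × 7.62 × 1.49² = 8.46 mA, giving V_DS = V_DD − I_D R_D = 4.99 − 8.46 × 0.324 = 2.25 V.
V_DS = 2.25 V ≥ V_ov = 1.49 V, confirming saturation.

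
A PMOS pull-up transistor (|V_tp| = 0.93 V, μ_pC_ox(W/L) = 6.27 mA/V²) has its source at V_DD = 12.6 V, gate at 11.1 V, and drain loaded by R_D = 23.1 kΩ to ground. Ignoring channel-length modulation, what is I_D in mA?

V_SG = V_DD − V_G = 12.6 − 11.1 = 1.5 V, so V_ov = 1.5 − 0.93 = 0.57 V.
Assume saturation: I_D = ½ k_p V_ov² = 0.5 × 6.27 × 0.57² = 1.02 mA, giving V_SD = V_DD − I_D R_D = 12.6 − 1.02 × 23.1 = -10.9 V.
But -10.9 V < V_ov = 0.57 V, so the device is actually in triode.
In triode I_D = k_p[V_ov V_SD − ½ V_SD²] and I_D = (V_DD − V_SD)/R_D. Equating: 72.4 V_SD² − 83.56 V_SD + 12.6 = 0, giving V_SD = 0.178 V (the root below V_ov).
I_D = (12.6 − 0.178) / 23.1 = 0.538 mA.

I_D = 0.538 mA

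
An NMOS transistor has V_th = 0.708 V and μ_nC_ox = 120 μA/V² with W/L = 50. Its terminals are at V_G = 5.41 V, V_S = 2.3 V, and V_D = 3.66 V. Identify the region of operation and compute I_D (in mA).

V_GS = V_G − V_S = 5.41 − 2.3 = 3.11 V; V_DS = V_D − V_S = 3.66 − 2.3 = 1.36 V.
k_n = μ_nC_ox · (W/L) = 6 mA/V².
V_ov = V_GS − V_th = 3.11 − 0.708 = 2.4 V.
Since V_DS = 1.36 V < V_ov = 2.4 V, the device is in the triode region.
I_D = k_n [V_ov · V_DS − ½ V_DS²] = 6 × [2.4 × 1.36 − 0.5 × 1.36²] = 14.1 mA.

Triode; I_D = 14.1 mA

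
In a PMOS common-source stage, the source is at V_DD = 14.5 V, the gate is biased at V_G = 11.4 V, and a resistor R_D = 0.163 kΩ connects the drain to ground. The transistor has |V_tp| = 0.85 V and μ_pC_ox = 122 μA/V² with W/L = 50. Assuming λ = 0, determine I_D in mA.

V_SG = V_DD − V_G = 14.5 − 11.4 = 3.1 V, so V_ov = 3.1 − 0.85 = 2.25 V.
k_p = μ_pC_ox · (W/L) = 6.1 mA/V².
Assume saturation: I_D = ½ k_p V_ov² = 0.5 × 6.1 × 2.25² = 15.4 mA, giving V_SD = V_DD − I_D R_D = 14.5 − 15.4 × 0.163 = 12 V.
V_SD = 12 V ≥ V_ov = 2.25 V, confirming saturation.

I_D = 15.4 mA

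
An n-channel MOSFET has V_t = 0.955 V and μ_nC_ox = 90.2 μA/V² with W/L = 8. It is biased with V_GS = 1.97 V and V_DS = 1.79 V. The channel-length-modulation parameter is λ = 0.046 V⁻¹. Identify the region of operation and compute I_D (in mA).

k_n = μ_nC_ox · (W/L) = 0.7216 mA/V².
V_ov = V_GS − V_t = 1.97 − 0.955 = 1.02 V.
Since V_DS = 1.79 V ≥ V_ov = 1.02 V, the device is in saturation.
I_D = ½ k_n V_ov² (1 + λ V_DS) = 0.5 × 0.7216 × 1.02² × (1 + 0.046 × 1.79) = 0.402 mA.

Saturation; I_D = 0.402 mA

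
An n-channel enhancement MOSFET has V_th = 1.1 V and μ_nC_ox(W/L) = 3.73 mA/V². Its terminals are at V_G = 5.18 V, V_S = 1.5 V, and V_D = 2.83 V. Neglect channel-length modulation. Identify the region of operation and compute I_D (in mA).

Triode; I_D = 9.50 mA

V_GS = V_G − V_S = 5.18 − 1.5 = 3.68 V; V_DS = V_D − V_S = 2.83 − 1.5 = 1.33 V.
V_ov = V_GS − V_th = 3.68 − 1.1 = 2.58 V.
Since V_DS = 1.33 V < V_ov = 2.58 V, the device is in the triode region.
I_D = k_n [V_ov · V_DS − ½ V_DS²] = 3.73 × [2.58 × 1.33 − 0.5 × 1.33²] = 9.5 mA.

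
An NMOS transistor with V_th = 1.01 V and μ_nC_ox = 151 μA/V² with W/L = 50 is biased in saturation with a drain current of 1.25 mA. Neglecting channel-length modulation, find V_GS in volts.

V_GS = 1.59 V

k_n = μ_nC_ox · (W/L) = 7.55 mA/V².
In saturation I_D = ½ k_n (V_GS − V_th)², so V_GS − V_th = √(2 I_D / k_n) = √(2 × 1.25 / 7.55) = 0.575 V.
V_GS = 1.01 + 0.575 = 1.59 V.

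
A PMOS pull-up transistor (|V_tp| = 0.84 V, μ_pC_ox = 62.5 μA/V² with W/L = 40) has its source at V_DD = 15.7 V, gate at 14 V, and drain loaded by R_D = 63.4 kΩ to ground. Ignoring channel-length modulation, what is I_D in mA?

V_SG = V_DD − V_G = 15.7 − 14 = 1.7 V, so V_ov = 1.7 − 0.84 = 0.86 V.
k_p = μ_pC_ox · (W/L) = 2.5 mA/V².
Assume saturation: I_D = ½ k_p V_ov² = 0.5 × 2.5 × 0.86² = 0.924 mA, giving V_SD = V_DD − I_D R_D = 15.7 − 0.924 × 63.4 = -42.9 V.
But -42.9 V < V_ov = 0.86 V, so the device is actually in triode.
In triode I_D = k_p[V_ov V_SD − ½ V_SD²] and I_D = (V_DD − V_SD)/R_D. Equating: 79.2 V_SD² − 137.3 V_SD + 15.7 = 0, giving V_SD = 0.123 V (the root below V_ov).
I_D = (15.7 − 0.123) / 63.4 = 0.246 mA.

I_D = 0.246 mA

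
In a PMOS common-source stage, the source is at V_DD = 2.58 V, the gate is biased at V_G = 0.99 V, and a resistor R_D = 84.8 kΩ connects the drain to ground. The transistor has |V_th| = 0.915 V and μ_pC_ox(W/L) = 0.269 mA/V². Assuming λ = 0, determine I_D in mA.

V_SG = V_DD − V_G = 2.58 − 0.99 = 1.59 V, so V_ov = 1.59 − 0.915 = 0.675 V.
Assume saturation: I_D = ½ k_p V_ov² = 0.5 × 0.269 × 0.675² = 0.0613 mA, giving V_SD = V_DD − I_D R_D = 2.58 − 0.0613 × 84.8 = -2.62 V.
But -2.62 V < V_ov = 0.675 V, so the device is actually in triode.
In triode I_D = k_p[V_ov V_SD − ½ V_SD²] and I_D = (V_DD − V_SD)/R_D. Equating: 11.4 V_SD² − 16.4 V_SD + 2.58 = 0, giving V_SD = 0.18 V (the root below V_ov).
I_D = (2.58 − 0.18) / 84.8 = 0.0283 mA.

I_D = 0.0283 mA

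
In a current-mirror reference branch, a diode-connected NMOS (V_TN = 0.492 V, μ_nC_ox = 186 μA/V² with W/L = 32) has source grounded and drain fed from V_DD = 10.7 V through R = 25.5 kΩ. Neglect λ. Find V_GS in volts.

With gate tied to drain, V_GS = V_DS ≥ V_GS − V_TN, so the device is in saturation.
k_n = μ_nC_ox · (W/L) = 5.952 mA/V².
KCL at the drain: ½ k_n (V_GS − V_TN)² = (V_DD − V_GS)/R.
Let x = V_GS − 0.492. Then 75.9 x² + x − 10.21 = 0, giving x = 0.36 V (positive root), so V_GS = 0.852 V.
I_D = (V_DD − V_GS)/R = (10.7 − 0.852) / 25.5 = 0.386 mA.

V_GS = 0.852 V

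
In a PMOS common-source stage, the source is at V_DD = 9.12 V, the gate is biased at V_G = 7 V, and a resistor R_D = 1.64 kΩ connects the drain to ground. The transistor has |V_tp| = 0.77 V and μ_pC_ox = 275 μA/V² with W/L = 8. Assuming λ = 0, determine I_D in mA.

V_SG = V_DD − V_G = 9.12 − 7 = 2.12 V, so V_ov = 2.12 − 0.77 = 1.35 V.
k_p = μ_pC_ox · (W/L) = 2.2 mA/V².
Assume saturation: I_D = ½ k_p V_ov² = 0.5 × 2.2 × 1.35² = 2 mA, giving V_SD = V_DD − I_D R_D = 9.12 − 2 × 1.64 = 5.83 V.
V_SD = 5.83 V ≥ V_ov = 1.35 V, confirming saturation.

I_D = 2.00 mA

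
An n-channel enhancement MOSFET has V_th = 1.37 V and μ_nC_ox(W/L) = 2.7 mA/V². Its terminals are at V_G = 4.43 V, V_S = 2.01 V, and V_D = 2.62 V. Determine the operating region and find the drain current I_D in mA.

V_GS = V_G − V_S = 4.43 − 2.01 = 2.42 V; V_DS = V_D − V_S = 2.62 − 2.01 = 0.61 V.
V_ov = V_GS − V_th = 2.42 − 1.37 = 1.05 V.
Since V_DS = 0.61 V < V_ov = 1.05 V, the device is in the triode region.
I_D = k_n [V_ov · V_DS − ½ V_DS²] = 2.7 × [1.05 × 0.61 − 0.5 × 0.61²] = 1.23 mA.

Triode; I_D = 1.23 mA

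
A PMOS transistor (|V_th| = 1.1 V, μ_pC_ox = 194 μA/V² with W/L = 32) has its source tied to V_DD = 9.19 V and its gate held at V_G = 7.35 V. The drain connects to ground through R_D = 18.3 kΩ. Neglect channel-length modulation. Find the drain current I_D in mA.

V_SG = V_DD − V_G = 9.19 − 7.35 = 1.84 V, so V_ov = 1.84 − 1.1 = 0.74 V.
k_p = μ_pC_ox · (W/L) = 6.208 mA/V².
Assume saturation: I_D = ½ k_p V_ov² = 0.5 × 6.208 × 0.74² = 1.7 mA, giving V_SD = V_DD − I_D R_D = 9.19 − 1.7 × 18.3 = -21.9 V.
But -21.9 V < V_ov = 0.74 V, so the device is actually in triode.
In triode I_D = k_p[V_ov V_SD − ½ V_SD²] and I_D = (V_DD − V_SD)/R_D. Equating: 56.8 V_SD² − 85.07 V_SD + 9.19 = 0, giving V_SD = 0.117 V (the root below V_ov).
I_D = (9.19 − 0.117) / 18.3 = 0.496 mA.

I_D = 0.496 mA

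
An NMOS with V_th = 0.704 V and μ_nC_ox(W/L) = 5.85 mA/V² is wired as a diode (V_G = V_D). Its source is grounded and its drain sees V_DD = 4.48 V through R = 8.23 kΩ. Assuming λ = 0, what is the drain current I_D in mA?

I_D = 0.413 mA

With gate tied to drain, V_GS = V_DS ≥ V_GS − V_th, so the device is in saturation.
KCL at the drain: ½ k_n (V_GS − V_th)² = (V_DD − V_GS)/R.
Let x = V_GS − 0.704. Then 24.1 x² + x − 3.776 = 0, giving x = 0.376 V (positive root), so V_GS = 1.08 V.
I_D = (V_DD − V_GS)/R = (4.48 − 1.08) / 8.23 = 0.413 mA.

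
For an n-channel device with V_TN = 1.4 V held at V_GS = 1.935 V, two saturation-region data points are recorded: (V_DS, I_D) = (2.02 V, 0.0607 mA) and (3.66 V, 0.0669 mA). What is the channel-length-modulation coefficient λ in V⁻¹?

λ = 0.0712 V⁻¹

With V_GS fixed, I_D ∝ (1 + λ V_DS) in saturation, so I_D2/I_D1 = (1 + λ V_DS2)/(1 + λ V_DS1).
0.0669/0.0607 = 1.102 = (1 + 3.66 λ)/(1 + 2.02 λ).
Solving: λ (I_D1 V_DS2 − I_D2 V_DS1) = I_D2 − I_D1, so λ = (0.0669 − 0.0607) / (0.0607 × 3.66 − 0.0669 × 2.02) = 0.0062 / 0.087 = 0.0712 V⁻¹.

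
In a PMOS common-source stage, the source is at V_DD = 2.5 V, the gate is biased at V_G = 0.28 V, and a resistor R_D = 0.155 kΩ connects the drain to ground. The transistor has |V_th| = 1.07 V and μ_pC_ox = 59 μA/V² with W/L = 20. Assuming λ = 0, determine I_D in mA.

I_D = 0.780 mA

V_SG = V_DD − V_G = 2.5 − 0.28 = 2.22 V, so V_ov = 2.22 − 1.07 = 1.15 V.
k_p = μ_pC_ox · (W/L) = 1.18 mA/V².
Assume saturation: I_D = ½ k_p V_ov² = 0.5 × 1.18 × 1.15² = 0.78 mA, giving V_SD = V_DD − I_D R_D = 2.5 − 0.78 × 0.155 = 2.38 V.
V_SD = 2.38 V ≥ V_ov = 1.15 V, confirming saturation.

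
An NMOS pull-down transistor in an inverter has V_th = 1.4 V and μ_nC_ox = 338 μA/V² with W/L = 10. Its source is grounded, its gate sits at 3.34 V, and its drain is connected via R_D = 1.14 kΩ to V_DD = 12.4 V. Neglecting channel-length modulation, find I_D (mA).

I_D = 6.36 mA

V_GS = V_G = 3.34 V, so V_ov = 3.34 − 1.4 = 1.94 V.
k_n = μ_nC_ox · (W/L) = 3.38 mA/V².
Assume saturation: I_D = ½ k_n V_ov² = 0.5 × 3.38 × 1.94² = 6.36 mA, giving V_DS = V_DD − I_D R_D = 12.4 − 6.36 × 1.14 = 5.15 V.
V_DS = 5.15 V ≥ V_ov = 1.94 V, confirming saturation.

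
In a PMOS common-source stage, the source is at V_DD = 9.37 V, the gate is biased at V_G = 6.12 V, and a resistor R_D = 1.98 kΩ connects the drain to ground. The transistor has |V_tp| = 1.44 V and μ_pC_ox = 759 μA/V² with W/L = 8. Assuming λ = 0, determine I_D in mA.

V_SG = V_DD − V_G = 9.37 − 6.12 = 3.25 V, so V_ov = 3.25 − 1.44 = 1.81 V.
k_p = μ_pC_ox · (W/L) = 6.072 mA/V².
Assume saturation: I_D = ½ k_p V_ov² = 0.5 × 6.072 × 1.81² = 9.95 mA, giving V_SD = V_DD − I_D R_D = 9.37 − 9.95 × 1.98 = -10.3 V.
But -10.3 V < V_ov = 1.81 V, so the device is actually in triode.
In triode I_D = k_p[V_ov V_SD − ½ V_SD²] and I_D = (V_DD − V_SD)/R_D. Equating: 6.01 V_SD² − 22.76 V_SD + 9.37 = 0, giving V_SD = 0.47 V (the root below V_ov).
I_D = (9.37 − 0.47) / 1.98 = 4.49 mA.

I_D = 4.49 mA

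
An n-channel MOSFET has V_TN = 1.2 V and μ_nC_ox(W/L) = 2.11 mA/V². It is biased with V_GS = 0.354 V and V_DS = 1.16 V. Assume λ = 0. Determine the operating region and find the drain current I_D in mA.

V_GS = 0.354 V < V_TN = 1.2 V, so the transistor is in cutoff.

Cutoff; I_D = 0 mA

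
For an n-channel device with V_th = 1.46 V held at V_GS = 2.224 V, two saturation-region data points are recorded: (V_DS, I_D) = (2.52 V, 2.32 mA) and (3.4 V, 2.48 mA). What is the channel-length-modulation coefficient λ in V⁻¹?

With V_GS fixed, I_D ∝ (1 + λ V_DS) in saturation, so I_D2/I_D1 = (1 + λ V_DS2)/(1 + λ V_DS1).
2.48/2.32 = 1.069 = (1 + 3.4 λ)/(1 + 2.52 λ).
Solving: λ (I_D1 V_DS2 − I_D2 V_DS1) = I_D2 − I_D1, so λ = (2.48 − 2.32) / (2.32 × 3.4 − 2.48 × 2.52) = 0.16 / 1.64 = 0.0977 V⁻¹.

λ = 0.0977 V⁻¹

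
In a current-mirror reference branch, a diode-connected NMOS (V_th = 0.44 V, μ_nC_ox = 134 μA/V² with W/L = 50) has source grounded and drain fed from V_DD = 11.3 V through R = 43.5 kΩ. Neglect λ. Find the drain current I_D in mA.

With gate tied to drain, V_GS = V_DS ≥ V_GS − V_th, so the device is in saturation.
k_n = μ_nC_ox · (W/L) = 6.7 mA/V².
KCL at the drain: ½ k_n (V_GS − V_th)² = (V_DD − V_GS)/R.
Let x = V_GS − 0.44. Then 146 x² + x − 10.86 = 0, giving x = 0.27 V (positive root), so V_GS = 0.71 V.
I_D = (V_DD − V_GS)/R = (11.3 − 0.71) / 43.5 = 0.243 mA.

I_D = 0.243 mA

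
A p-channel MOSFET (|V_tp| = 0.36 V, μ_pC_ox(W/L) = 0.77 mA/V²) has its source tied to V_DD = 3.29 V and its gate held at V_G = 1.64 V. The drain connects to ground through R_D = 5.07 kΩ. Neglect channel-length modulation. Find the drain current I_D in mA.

V_SG = V_DD − V_G = 3.29 − 1.64 = 1.65 V, so V_ov = 1.65 − 0.36 = 1.29 V.
Assume saturation: I_D = ½ k_p V_ov² = 0.5 × 0.77 × 1.29² = 0.641 mA, giving V_SD = V_DD − I_D R_D = 3.29 − 0.641 × 5.07 = 0.0418 V.
But 0.0418 V < V_ov = 1.29 V, so the device is actually in triode.
In triode I_D = k_p[V_ov V_SD − ½ V_SD²] and I_D = (V_DD − V_SD)/R_D. Equating: 1.95 V_SD² − 6.036 V_SD + 3.29 = 0, giving V_SD = 0.706 V (the root below V_ov).
I_D = (3.29 − 0.706) / 5.07 = 0.51 mA.

I_D = 0.510 mA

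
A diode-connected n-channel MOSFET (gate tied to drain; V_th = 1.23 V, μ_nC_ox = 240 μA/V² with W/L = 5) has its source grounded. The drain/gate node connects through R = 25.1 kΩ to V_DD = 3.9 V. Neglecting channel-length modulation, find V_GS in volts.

With gate tied to drain, V_GS = V_DS ≥ V_GS − V_th, so the device is in saturation.
k_n = μ_nC_ox · (W/L) = 1.2 mA/V².
KCL at the drain: ½ k_n (V_GS − V_th)² = (V_DD − V_GS)/R.
Let x = V_GS − 1.23. Then 15.1 x² + x − 2.67 = 0, giving x = 0.389 V (positive root), so V_GS = 1.62 V.
I_D = (V_DD − V_GS)/R = (3.9 − 1.62) / 25.1 = 0.0909 mA.

V_GS = 1.62 V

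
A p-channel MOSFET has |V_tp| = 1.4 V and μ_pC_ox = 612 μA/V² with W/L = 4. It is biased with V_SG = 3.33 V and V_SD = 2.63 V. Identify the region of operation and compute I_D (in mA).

Saturation; I_D = 4.56 mA

k_p = μ_pC_ox · (W/L) = 2.448 mA/V².
V_ov = V_SG − |V_tp| = 3.33 − 1.4 = 1.93 V.
Since V_SD = 2.63 V ≥ V_ov = 1.93 V, the device is in saturation.
I_D = ½ k_p V_ov² = 0.5 × 2.448 × 1.93² = 4.56 mA.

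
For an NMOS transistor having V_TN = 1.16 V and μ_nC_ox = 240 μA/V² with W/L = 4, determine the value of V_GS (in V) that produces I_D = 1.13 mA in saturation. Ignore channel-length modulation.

V_GS = 2.69 V

k_n = μ_nC_ox · (W/L) = 0.96 mA/V².
In saturation I_D = ½ k_n (V_GS − V_TN)², so V_GS − V_TN = √(2 I_D / k_n) = √(2 × 1.13 / 0.96) = 1.53 V.
V_GS = 1.16 + 1.53 = 2.69 V.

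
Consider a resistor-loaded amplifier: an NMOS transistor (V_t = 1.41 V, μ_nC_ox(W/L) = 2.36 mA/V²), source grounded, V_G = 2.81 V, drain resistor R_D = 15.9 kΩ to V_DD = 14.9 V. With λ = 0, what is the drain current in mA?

V_GS = V_G = 2.81 V, so V_ov = 2.81 − 1.41 = 1.4 V.
Assume saturation: I_D = ½ k_n V_ov² = 0.5 × 2.36 × 1.4² = 2.31 mA, giving V_DS = V_DD − I_D R_D = 14.9 − 2.31 × 15.9 = -21.9 V.
But -21.9 V < V_ov = 1.4 V, so the device is actually in triode.
In triode I_D = k_n[V_ov V_DS − ½ V_DS²] and I_D = (V_DD − V_DS)/R_D. Equating: 18.8 V_DS² − 53.53 V_DS + 14.9 = 0, giving V_DS = 0.313 V (the root below V_ov).
I_D = (14.9 − 0.313) / 15.9 = 0.917 mA.

I_D = 0.917 mA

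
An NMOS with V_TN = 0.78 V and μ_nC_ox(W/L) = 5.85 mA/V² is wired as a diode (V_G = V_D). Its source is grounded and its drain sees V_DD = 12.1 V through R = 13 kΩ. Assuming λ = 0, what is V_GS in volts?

With gate tied to drain, V_GS = V_DS ≥ V_GS − V_TN, so the device is in saturation.
KCL at the drain: ½ k_n (V_GS − V_TN)² = (V_DD − V_GS)/R.
Let x = V_GS − 0.78. Then 38 x² + x − 11.32 = 0, giving x = 0.533 V (positive root), so V_GS = 1.31 V.
I_D = (V_DD − V_GS)/R = (12.1 − 1.31) / 13 = 0.83 mA.

V_GS = 1.31 V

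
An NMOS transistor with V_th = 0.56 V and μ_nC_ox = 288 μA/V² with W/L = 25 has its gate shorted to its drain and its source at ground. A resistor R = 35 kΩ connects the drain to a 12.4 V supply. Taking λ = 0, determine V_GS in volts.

V_GS = 0.863 V

With gate tied to drain, V_GS = V_DS ≥ V_GS − V_th, so the device is in saturation.
k_n = μ_nC_ox · (W/L) = 7.2 mA/V².
KCL at the drain: ½ k_n (V_GS − V_th)² = (V_DD − V_GS)/R.
Let x = V_GS − 0.56. Then 126 x² + x − 11.84 = 0, giving x = 0.303 V (positive root), so V_GS = 0.863 V.
I_D = (V_DD − V_GS)/R = (12.4 − 0.863) / 35 = 0.33 mA.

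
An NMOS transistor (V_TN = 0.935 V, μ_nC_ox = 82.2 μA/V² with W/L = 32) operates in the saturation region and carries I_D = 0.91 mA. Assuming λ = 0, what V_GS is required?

k_n = μ_nC_ox · (W/L) = 2.63 mA/V².
In saturation I_D = ½ k_n (V_GS − V_TN)², so V_GS − V_TN = √(2 I_D / k_n) = √(2 × 0.91 / 2.63) = 0.832 V.
V_GS = 0.935 + 0.832 = 1.77 V.

V_GS = 1.77 V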